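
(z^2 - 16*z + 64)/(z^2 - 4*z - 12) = (-z^2 + 16*z - 64)/(-z^2 + 4*z + 12)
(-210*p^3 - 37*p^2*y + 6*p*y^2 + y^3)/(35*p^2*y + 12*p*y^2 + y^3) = (-6*p + y)/y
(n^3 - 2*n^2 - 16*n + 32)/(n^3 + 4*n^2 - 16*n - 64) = (n - 2)/(n + 4)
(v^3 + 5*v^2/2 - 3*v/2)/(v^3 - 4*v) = (2*v^2 + 5*v - 3)/(2*(v^2 - 4))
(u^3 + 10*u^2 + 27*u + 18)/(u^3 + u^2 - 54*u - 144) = (u + 1)/(u - 8)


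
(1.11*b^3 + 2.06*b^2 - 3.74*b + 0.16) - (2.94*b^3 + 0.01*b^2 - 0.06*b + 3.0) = -1.83*b^3 + 2.05*b^2 - 3.68*b - 2.84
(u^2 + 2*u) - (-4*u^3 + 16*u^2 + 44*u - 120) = 4*u^3 - 15*u^2 - 42*u + 120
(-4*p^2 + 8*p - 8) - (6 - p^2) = -3*p^2 + 8*p - 14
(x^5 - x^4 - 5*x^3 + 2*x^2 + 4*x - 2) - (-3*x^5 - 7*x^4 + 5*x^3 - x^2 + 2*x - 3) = 4*x^5 + 6*x^4 - 10*x^3 + 3*x^2 + 2*x + 1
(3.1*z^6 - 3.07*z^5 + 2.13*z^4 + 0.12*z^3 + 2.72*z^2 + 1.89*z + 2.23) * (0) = 0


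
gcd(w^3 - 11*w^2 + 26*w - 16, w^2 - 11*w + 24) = w - 8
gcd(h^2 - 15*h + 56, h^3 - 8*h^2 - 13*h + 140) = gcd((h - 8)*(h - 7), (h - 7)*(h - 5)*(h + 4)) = h - 7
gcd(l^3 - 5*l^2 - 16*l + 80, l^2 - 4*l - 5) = l - 5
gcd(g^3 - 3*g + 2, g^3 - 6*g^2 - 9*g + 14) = g^2 + g - 2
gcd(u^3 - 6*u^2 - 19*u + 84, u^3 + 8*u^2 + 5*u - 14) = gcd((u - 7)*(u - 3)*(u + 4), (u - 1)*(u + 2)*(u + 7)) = 1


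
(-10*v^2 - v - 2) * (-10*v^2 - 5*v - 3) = 100*v^4 + 60*v^3 + 55*v^2 + 13*v + 6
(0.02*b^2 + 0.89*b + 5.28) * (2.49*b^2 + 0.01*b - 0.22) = 0.0498*b^4 + 2.2163*b^3 + 13.1517*b^2 - 0.143*b - 1.1616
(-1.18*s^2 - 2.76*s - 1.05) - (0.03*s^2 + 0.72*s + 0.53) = -1.21*s^2 - 3.48*s - 1.58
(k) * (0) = 0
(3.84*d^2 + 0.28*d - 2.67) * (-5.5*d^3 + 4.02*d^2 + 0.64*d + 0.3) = -21.12*d^5 + 13.8968*d^4 + 18.2682*d^3 - 9.4022*d^2 - 1.6248*d - 0.801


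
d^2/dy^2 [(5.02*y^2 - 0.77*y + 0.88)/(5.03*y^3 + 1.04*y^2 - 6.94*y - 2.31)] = (254.021036000001*y^6 - 116.890158*y^5 + 1294.444344*y^4 + 907.300112*y^3 - 213.606492*y^2 + 12.141888*y + 167.25896)/(127.263527*y^9 + 78.938808*y^8 - 510.443394*y^7 - 392.037541*y^6 + 631.76538*y^5 + 626.602596*y^4 - 153.697699*y^3 - 317.125116*y^2 - 111.097602*y - 12.326391)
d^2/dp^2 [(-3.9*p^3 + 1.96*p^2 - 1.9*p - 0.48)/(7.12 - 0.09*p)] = (0.06318*p^3 - 14.99472*p^2 + 1186.24896*p - 196.279232)/(0.000729*p^3 - 0.173016*p^2 + 13.687488*p - 360.944128)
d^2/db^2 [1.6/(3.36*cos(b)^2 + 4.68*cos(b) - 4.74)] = (-72.25344*(1 - cos(b)^2)^2 - 75.47904*cos(b)^3 - 173.09952*cos(b)^2 + 115.46496*cos(b) + 193.3056)/(3.36*cos(b)^2 + 4.68*cos(b) - 4.74)^3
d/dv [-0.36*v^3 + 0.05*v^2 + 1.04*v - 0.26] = -1.08*v^2 + 0.1*v + 1.04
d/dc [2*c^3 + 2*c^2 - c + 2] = 6*c^2 + 4*c - 1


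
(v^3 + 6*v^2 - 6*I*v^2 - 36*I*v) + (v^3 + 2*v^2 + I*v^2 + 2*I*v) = 2*v^3 + 8*v^2 - 5*I*v^2 - 34*I*v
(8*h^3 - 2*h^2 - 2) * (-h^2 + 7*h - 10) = -8*h^5 + 58*h^4 - 94*h^3 + 22*h^2 - 14*h + 20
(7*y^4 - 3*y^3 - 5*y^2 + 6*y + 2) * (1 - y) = -7*y^5 + 10*y^4 + 2*y^3 - 11*y^2 + 4*y + 2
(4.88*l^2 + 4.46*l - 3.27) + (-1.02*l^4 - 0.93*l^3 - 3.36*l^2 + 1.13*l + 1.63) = -1.02*l^4 - 0.93*l^3 + 1.52*l^2 + 5.59*l - 1.64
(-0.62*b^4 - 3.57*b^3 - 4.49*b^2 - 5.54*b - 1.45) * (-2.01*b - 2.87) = 1.2462*b^5 + 8.9551*b^4 + 19.2708*b^3 + 24.0217*b^2 + 18.8143*b + 4.1615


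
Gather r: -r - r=-2*r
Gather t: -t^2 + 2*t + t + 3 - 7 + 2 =-t^2 + 3*t - 2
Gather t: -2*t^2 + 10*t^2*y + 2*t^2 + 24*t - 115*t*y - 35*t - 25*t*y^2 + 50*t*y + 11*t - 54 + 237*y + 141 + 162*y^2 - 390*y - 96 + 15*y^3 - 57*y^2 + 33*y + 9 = 10*t^2*y + t*(-25*y^2 - 65*y) + 15*y^3 + 105*y^2 - 120*y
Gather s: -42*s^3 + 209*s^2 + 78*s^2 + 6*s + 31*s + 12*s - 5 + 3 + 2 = -42*s^3 + 287*s^2 + 49*s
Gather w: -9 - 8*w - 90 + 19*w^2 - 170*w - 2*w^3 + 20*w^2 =-2*w^3 + 39*w^2 - 178*w - 99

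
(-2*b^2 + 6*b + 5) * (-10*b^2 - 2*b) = 20*b^4 - 56*b^3 - 62*b^2 - 10*b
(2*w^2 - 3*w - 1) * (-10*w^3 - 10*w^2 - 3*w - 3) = -20*w^5 + 10*w^4 + 34*w^3 + 13*w^2 + 12*w + 3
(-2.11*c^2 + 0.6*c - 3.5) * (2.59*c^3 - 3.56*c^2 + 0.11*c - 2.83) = -5.4649*c^5 + 9.0656*c^4 - 11.4331*c^3 + 18.4973*c^2 - 2.083*c + 9.905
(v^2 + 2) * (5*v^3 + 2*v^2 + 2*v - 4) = 5*v^5 + 2*v^4 + 12*v^3 + 4*v - 8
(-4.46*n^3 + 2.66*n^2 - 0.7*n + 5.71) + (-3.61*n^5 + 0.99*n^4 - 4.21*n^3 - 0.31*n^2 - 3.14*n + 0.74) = -3.61*n^5 + 0.99*n^4 - 8.67*n^3 + 2.35*n^2 - 3.84*n + 6.45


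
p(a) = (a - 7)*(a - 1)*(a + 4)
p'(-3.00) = 26.00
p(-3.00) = 40.00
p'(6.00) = 35.00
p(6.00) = -50.00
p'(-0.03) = -24.76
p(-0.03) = 28.75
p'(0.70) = -29.13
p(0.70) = 8.88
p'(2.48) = -26.39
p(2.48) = -43.35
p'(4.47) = -0.82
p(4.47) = -74.36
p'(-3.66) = 44.47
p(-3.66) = 16.89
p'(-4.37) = 67.25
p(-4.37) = -22.59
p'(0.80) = -29.48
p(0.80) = 5.95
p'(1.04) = -30.08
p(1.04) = -1.20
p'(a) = (a - 7)*(a - 1) + (a - 7)*(a + 4) + (a - 1)*(a + 4) = 3*a^2 - 8*a - 25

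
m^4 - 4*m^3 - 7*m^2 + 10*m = m*(m - 5)*(m - 1)*(m + 2)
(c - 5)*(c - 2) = c^2 - 7*c + 10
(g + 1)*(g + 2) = g^2 + 3*g + 2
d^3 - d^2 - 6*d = d*(d - 3)*(d + 2)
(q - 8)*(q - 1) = q^2 - 9*q + 8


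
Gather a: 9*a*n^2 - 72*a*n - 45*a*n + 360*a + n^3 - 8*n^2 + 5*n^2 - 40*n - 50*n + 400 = a*(9*n^2 - 117*n + 360) + n^3 - 3*n^2 - 90*n + 400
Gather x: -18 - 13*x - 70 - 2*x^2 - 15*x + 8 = -2*x^2 - 28*x - 80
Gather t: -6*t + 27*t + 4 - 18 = 21*t - 14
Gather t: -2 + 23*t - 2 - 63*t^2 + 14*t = -63*t^2 + 37*t - 4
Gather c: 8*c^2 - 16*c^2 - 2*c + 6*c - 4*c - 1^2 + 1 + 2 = 2 - 8*c^2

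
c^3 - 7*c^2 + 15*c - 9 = (c - 3)^2*(c - 1)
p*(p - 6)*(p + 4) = p^3 - 2*p^2 - 24*p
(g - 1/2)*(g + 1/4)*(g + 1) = g^3 + 3*g^2/4 - 3*g/8 - 1/8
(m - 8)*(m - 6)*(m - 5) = m^3 - 19*m^2 + 118*m - 240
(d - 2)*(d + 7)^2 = d^3 + 12*d^2 + 21*d - 98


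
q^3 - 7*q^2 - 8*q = q*(q - 8)*(q + 1)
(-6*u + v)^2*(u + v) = 36*u^3 + 24*u^2*v - 11*u*v^2 + v^3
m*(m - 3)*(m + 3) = m^3 - 9*m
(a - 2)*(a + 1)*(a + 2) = a^3 + a^2 - 4*a - 4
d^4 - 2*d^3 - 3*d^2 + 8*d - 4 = (d - 2)*(d - 1)^2*(d + 2)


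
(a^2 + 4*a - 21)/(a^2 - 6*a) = (a^2 + 4*a - 21)/(a*(a - 6))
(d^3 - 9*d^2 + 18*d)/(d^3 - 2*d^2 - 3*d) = (d - 6)/(d + 1)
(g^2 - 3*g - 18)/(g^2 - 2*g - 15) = (g - 6)/(g - 5)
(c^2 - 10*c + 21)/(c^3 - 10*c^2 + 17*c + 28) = (c - 3)/(c^2 - 3*c - 4)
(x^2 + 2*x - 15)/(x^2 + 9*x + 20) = (x - 3)/(x + 4)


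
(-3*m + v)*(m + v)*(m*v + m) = -3*m^3*v - 3*m^3 - 2*m^2*v^2 - 2*m^2*v + m*v^3 + m*v^2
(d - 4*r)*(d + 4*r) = d^2 - 16*r^2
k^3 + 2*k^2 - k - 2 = (k - 1)*(k + 1)*(k + 2)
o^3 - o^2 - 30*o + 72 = (o - 4)*(o - 3)*(o + 6)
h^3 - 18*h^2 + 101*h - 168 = (h - 8)*(h - 7)*(h - 3)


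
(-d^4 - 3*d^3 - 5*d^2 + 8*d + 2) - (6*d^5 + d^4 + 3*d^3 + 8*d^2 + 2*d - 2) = -6*d^5 - 2*d^4 - 6*d^3 - 13*d^2 + 6*d + 4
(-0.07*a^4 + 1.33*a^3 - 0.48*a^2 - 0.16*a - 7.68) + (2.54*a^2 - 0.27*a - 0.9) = -0.07*a^4 + 1.33*a^3 + 2.06*a^2 - 0.43*a - 8.58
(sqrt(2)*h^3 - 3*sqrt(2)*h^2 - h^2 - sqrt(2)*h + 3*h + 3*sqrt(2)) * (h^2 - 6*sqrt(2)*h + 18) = sqrt(2)*h^5 - 13*h^4 - 3*sqrt(2)*h^4 + 23*sqrt(2)*h^3 + 39*h^3 - 69*sqrt(2)*h^2 - 6*h^2 - 18*sqrt(2)*h + 18*h + 54*sqrt(2)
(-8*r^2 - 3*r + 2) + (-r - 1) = -8*r^2 - 4*r + 1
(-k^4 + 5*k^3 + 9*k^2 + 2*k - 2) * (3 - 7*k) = 7*k^5 - 38*k^4 - 48*k^3 + 13*k^2 + 20*k - 6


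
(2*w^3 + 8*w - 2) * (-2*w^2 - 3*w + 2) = -4*w^5 - 6*w^4 - 12*w^3 - 20*w^2 + 22*w - 4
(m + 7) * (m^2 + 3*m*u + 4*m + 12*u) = m^3 + 3*m^2*u + 11*m^2 + 33*m*u + 28*m + 84*u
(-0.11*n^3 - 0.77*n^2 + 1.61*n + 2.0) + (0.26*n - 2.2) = -0.11*n^3 - 0.77*n^2 + 1.87*n - 0.2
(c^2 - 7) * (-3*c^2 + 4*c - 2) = -3*c^4 + 4*c^3 + 19*c^2 - 28*c + 14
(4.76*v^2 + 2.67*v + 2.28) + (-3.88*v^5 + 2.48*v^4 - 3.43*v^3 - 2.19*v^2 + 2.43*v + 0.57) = -3.88*v^5 + 2.48*v^4 - 3.43*v^3 + 2.57*v^2 + 5.1*v + 2.85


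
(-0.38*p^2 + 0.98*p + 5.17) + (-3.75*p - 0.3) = -0.38*p^2 - 2.77*p + 4.87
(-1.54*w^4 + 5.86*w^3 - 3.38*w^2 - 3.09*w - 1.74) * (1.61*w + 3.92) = -2.4794*w^5 + 3.3978*w^4 + 17.5294*w^3 - 18.2245*w^2 - 14.9142*w - 6.8208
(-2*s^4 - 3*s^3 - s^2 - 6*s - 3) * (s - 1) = -2*s^5 - s^4 + 2*s^3 - 5*s^2 + 3*s + 3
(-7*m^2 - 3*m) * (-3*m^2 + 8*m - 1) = 21*m^4 - 47*m^3 - 17*m^2 + 3*m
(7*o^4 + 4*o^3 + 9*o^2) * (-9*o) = -63*o^5 - 36*o^4 - 81*o^3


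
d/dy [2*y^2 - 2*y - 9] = 4*y - 2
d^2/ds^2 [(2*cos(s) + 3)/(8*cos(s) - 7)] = 38*(8*sin(s)^2 - 7*cos(s) + 8)/(8*cos(s) - 7)^3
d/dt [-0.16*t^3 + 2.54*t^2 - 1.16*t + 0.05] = -0.48*t^2 + 5.08*t - 1.16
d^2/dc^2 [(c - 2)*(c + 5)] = 2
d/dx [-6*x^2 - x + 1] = -12*x - 1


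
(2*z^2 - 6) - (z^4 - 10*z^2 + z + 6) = -z^4 + 12*z^2 - z - 12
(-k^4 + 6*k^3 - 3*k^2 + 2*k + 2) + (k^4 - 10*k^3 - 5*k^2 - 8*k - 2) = -4*k^3 - 8*k^2 - 6*k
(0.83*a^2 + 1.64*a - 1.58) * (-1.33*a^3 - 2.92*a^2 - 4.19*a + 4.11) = -1.1039*a^5 - 4.6048*a^4 - 6.1651*a^3 + 1.1533*a^2 + 13.3606*a - 6.4938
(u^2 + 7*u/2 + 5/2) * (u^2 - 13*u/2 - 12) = u^4 - 3*u^3 - 129*u^2/4 - 233*u/4 - 30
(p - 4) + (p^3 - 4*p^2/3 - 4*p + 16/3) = p^3 - 4*p^2/3 - 3*p + 4/3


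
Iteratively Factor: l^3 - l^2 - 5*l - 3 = (l + 1)*(l^2 - 2*l - 3) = (l + 1)^2*(l - 3)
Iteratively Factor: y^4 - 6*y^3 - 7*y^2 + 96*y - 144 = (y - 3)*(y^3 - 3*y^2 - 16*y + 48) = (y - 3)*(y + 4)*(y^2 - 7*y + 12) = (y - 3)^2*(y + 4)*(y - 4)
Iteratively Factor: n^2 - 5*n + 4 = (n - 1)*(n - 4)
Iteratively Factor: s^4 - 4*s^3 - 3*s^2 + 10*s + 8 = (s - 2)*(s^3 - 2*s^2 - 7*s - 4) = (s - 2)*(s + 1)*(s^2 - 3*s - 4) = (s - 4)*(s - 2)*(s + 1)*(s + 1)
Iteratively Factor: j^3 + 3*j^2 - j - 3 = (j - 1)*(j^2 + 4*j + 3) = (j - 1)*(j + 3)*(j + 1)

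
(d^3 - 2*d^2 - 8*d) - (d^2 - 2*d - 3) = d^3 - 3*d^2 - 6*d + 3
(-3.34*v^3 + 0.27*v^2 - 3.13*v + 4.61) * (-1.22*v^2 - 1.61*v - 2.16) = 4.0748*v^5 + 5.048*v^4 + 10.5983*v^3 - 1.1681*v^2 - 0.661300000000001*v - 9.9576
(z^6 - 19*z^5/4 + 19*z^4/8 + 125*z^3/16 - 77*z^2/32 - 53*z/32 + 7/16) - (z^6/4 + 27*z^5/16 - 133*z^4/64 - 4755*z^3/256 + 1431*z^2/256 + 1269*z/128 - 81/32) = 3*z^6/4 - 103*z^5/16 + 285*z^4/64 + 6755*z^3/256 - 2047*z^2/256 - 1481*z/128 + 95/32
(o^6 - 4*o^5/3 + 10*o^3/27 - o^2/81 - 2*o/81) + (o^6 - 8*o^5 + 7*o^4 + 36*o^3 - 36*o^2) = 2*o^6 - 28*o^5/3 + 7*o^4 + 982*o^3/27 - 2917*o^2/81 - 2*o/81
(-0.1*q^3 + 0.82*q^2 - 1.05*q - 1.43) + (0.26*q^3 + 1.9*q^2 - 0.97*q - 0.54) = 0.16*q^3 + 2.72*q^2 - 2.02*q - 1.97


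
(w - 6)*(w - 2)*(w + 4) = w^3 - 4*w^2 - 20*w + 48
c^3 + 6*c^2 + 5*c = c*(c + 1)*(c + 5)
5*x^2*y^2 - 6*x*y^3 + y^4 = y^2*(-5*x + y)*(-x + y)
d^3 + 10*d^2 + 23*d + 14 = (d + 1)*(d + 2)*(d + 7)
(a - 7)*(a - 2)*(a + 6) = a^3 - 3*a^2 - 40*a + 84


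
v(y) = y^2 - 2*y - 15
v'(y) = 2*y - 2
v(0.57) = -15.82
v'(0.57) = -0.86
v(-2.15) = -6.08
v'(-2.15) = -6.30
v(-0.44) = -13.93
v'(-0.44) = -2.88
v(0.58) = -15.82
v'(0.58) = -0.84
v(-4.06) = 9.60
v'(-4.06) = -10.12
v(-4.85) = 18.22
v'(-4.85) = -11.70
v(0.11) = -15.21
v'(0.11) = -1.78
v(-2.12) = -6.27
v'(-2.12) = -6.24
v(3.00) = -12.00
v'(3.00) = 4.00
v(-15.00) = 240.00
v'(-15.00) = -32.00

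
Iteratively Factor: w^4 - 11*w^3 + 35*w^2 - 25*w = (w - 1)*(w^3 - 10*w^2 + 25*w) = (w - 5)*(w - 1)*(w^2 - 5*w) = (w - 5)^2*(w - 1)*(w)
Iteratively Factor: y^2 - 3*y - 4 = (y + 1)*(y - 4)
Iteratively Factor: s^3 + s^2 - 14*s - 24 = (s + 2)*(s^2 - s - 12) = (s - 4)*(s + 2)*(s + 3)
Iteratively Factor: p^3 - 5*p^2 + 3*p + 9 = (p - 3)*(p^2 - 2*p - 3) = (p - 3)^2*(p + 1)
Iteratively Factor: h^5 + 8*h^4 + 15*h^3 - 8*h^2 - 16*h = (h + 4)*(h^4 + 4*h^3 - h^2 - 4*h) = (h + 1)*(h + 4)*(h^3 + 3*h^2 - 4*h) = (h - 1)*(h + 1)*(h + 4)*(h^2 + 4*h) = h*(h - 1)*(h + 1)*(h + 4)*(h + 4)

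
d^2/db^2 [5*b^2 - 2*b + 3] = 10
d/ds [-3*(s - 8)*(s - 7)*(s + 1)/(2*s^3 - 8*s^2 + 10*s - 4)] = 3*(-5*s^3 + 31*s^2 + 71*s - 181)/(s^5 - 7*s^4 + 19*s^3 - 25*s^2 + 16*s - 4)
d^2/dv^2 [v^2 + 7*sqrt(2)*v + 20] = 2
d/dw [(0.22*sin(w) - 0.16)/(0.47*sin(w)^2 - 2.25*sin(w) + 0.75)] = (-0.1034*sin(w)^2 + 0.1504*sin(w) - 0.195)*cos(w)/(0.2209*sin(w)^4 - 2.115*sin(w)^3 + 5.7675*sin(w)^2 - 3.375*sin(w) + 0.5625)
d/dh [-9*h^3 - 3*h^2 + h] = -27*h^2 - 6*h + 1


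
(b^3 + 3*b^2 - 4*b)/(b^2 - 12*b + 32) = b*(b^2 + 3*b - 4)/(b^2 - 12*b + 32)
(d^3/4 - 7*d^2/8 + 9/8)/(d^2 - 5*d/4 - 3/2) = (-2*d^3 + 7*d^2 - 9)/(2*(-4*d^2 + 5*d + 6))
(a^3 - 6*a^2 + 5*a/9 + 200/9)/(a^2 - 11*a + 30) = (a^2 - a - 40/9)/(a - 6)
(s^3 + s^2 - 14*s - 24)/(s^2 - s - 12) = s + 2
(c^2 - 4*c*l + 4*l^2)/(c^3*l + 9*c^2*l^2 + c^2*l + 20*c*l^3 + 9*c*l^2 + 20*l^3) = (c^2 - 4*c*l + 4*l^2)/(l*(c^3 + 9*c^2*l + c^2 + 20*c*l^2 + 9*c*l + 20*l^2))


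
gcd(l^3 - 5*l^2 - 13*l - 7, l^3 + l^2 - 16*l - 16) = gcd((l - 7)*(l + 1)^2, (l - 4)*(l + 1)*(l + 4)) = l + 1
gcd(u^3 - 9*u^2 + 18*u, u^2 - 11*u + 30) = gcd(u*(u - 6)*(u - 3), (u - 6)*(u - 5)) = u - 6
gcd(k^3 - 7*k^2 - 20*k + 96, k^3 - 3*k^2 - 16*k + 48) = k^2 + k - 12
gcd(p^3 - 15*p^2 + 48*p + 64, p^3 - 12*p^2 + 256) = p^2 - 16*p + 64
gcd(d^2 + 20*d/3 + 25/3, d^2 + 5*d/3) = d + 5/3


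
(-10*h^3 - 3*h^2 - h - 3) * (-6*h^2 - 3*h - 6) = 60*h^5 + 48*h^4 + 75*h^3 + 39*h^2 + 15*h + 18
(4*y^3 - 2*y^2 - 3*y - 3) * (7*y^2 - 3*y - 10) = 28*y^5 - 26*y^4 - 55*y^3 + 8*y^2 + 39*y + 30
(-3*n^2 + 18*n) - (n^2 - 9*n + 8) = -4*n^2 + 27*n - 8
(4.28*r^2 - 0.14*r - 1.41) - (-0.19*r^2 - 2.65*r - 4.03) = 4.47*r^2 + 2.51*r + 2.62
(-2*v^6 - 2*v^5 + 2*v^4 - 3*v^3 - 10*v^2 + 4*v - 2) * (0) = 0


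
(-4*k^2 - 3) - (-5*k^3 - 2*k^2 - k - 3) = 5*k^3 - 2*k^2 + k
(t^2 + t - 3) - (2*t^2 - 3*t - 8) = -t^2 + 4*t + 5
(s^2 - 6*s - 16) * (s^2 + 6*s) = s^4 - 52*s^2 - 96*s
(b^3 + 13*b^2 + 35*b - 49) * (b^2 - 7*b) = b^5 + 6*b^4 - 56*b^3 - 294*b^2 + 343*b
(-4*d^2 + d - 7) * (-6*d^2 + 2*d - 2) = 24*d^4 - 14*d^3 + 52*d^2 - 16*d + 14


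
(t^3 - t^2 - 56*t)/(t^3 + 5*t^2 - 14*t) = (t - 8)/(t - 2)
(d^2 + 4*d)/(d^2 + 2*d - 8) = d/(d - 2)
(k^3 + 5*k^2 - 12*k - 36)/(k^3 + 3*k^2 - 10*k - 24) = (k + 6)/(k + 4)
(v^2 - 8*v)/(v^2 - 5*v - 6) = v*(8 - v)/(-v^2 + 5*v + 6)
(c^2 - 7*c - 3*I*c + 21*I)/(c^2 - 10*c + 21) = (c - 3*I)/(c - 3)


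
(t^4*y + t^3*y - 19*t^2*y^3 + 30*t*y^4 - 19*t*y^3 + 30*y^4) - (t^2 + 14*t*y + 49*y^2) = t^4*y + t^3*y - 19*t^2*y^3 - t^2 + 30*t*y^4 - 19*t*y^3 - 14*t*y + 30*y^4 - 49*y^2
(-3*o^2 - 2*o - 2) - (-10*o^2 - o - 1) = 7*o^2 - o - 1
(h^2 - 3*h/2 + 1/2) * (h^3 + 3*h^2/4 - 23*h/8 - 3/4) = h^5 - 3*h^4/4 - 7*h^3/2 + 63*h^2/16 - 5*h/16 - 3/8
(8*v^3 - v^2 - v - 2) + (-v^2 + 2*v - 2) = 8*v^3 - 2*v^2 + v - 4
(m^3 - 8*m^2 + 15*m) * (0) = 0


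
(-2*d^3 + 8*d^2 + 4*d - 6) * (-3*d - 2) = 6*d^4 - 20*d^3 - 28*d^2 + 10*d + 12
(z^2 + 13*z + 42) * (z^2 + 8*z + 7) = z^4 + 21*z^3 + 153*z^2 + 427*z + 294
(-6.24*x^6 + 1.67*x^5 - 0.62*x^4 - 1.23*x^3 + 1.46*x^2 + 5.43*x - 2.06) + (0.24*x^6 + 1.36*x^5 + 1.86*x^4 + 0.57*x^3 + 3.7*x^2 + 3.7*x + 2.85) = -6.0*x^6 + 3.03*x^5 + 1.24*x^4 - 0.66*x^3 + 5.16*x^2 + 9.13*x + 0.79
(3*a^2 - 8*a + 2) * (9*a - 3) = 27*a^3 - 81*a^2 + 42*a - 6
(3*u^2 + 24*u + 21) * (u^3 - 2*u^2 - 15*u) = 3*u^5 + 18*u^4 - 72*u^3 - 402*u^2 - 315*u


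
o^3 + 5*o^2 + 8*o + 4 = (o + 1)*(o + 2)^2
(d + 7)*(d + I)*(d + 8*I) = d^3 + 7*d^2 + 9*I*d^2 - 8*d + 63*I*d - 56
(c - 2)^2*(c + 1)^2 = c^4 - 2*c^3 - 3*c^2 + 4*c + 4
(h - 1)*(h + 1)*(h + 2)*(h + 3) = h^4 + 5*h^3 + 5*h^2 - 5*h - 6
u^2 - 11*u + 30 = (u - 6)*(u - 5)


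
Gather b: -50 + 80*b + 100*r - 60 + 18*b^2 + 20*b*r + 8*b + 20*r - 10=18*b^2 + b*(20*r + 88) + 120*r - 120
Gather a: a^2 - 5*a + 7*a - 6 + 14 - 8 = a^2 + 2*a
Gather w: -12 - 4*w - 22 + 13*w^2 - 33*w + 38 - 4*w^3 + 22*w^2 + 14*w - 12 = -4*w^3 + 35*w^2 - 23*w - 8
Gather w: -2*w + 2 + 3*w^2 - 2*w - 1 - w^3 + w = -w^3 + 3*w^2 - 3*w + 1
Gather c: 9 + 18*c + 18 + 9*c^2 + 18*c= 9*c^2 + 36*c + 27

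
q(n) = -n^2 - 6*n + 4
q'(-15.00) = 24.00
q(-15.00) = -131.00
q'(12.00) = -30.00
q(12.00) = -212.00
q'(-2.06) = -1.88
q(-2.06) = 12.12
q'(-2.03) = -1.94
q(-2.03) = 12.06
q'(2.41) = -10.82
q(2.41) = -16.27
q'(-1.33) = -3.34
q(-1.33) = 10.21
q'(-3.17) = 0.34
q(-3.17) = 12.97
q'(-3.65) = 1.30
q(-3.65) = 12.58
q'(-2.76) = -0.48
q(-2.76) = 12.94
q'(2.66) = -11.32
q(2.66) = -19.04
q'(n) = -2*n - 6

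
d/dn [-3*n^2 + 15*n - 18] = 15 - 6*n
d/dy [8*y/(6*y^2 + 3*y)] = -16/(3*(2*y + 1)^2)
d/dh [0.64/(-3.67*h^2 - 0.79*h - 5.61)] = (4.6976*h + 0.5056)/(3.67*h^2 + 0.79*h + 5.61)^2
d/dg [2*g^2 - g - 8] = 4*g - 1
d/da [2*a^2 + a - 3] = 4*a + 1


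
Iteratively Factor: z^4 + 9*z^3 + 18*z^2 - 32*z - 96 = (z + 4)*(z^3 + 5*z^2 - 2*z - 24) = (z - 2)*(z + 4)*(z^2 + 7*z + 12) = (z - 2)*(z + 4)^2*(z + 3)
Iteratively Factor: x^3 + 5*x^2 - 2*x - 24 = (x - 2)*(x^2 + 7*x + 12) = (x - 2)*(x + 4)*(x + 3)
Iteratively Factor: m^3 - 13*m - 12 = (m + 3)*(m^2 - 3*m - 4) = (m + 1)*(m + 3)*(m - 4)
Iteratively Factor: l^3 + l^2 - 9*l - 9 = (l - 3)*(l^2 + 4*l + 3) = (l - 3)*(l + 3)*(l + 1)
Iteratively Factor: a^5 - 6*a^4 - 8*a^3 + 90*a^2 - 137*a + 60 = (a - 1)*(a^4 - 5*a^3 - 13*a^2 + 77*a - 60) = (a - 1)*(a + 4)*(a^3 - 9*a^2 + 23*a - 15) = (a - 1)^2*(a + 4)*(a^2 - 8*a + 15) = (a - 3)*(a - 1)^2*(a + 4)*(a - 5)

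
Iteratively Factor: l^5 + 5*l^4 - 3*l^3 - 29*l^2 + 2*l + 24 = (l - 1)*(l^4 + 6*l^3 + 3*l^2 - 26*l - 24) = (l - 1)*(l + 1)*(l^3 + 5*l^2 - 2*l - 24) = (l - 1)*(l + 1)*(l + 4)*(l^2 + l - 6) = (l - 1)*(l + 1)*(l + 3)*(l + 4)*(l - 2)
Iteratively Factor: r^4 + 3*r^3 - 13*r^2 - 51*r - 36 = (r + 3)*(r^3 - 13*r - 12) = (r + 3)^2*(r^2 - 3*r - 4) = (r - 4)*(r + 3)^2*(r + 1)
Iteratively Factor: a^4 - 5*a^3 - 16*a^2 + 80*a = (a - 4)*(a^3 - a^2 - 20*a) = (a - 4)*(a + 4)*(a^2 - 5*a) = (a - 5)*(a - 4)*(a + 4)*(a)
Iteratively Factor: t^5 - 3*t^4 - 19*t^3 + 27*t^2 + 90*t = (t + 3)*(t^4 - 6*t^3 - t^2 + 30*t) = (t - 3)*(t + 3)*(t^3 - 3*t^2 - 10*t) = (t - 5)*(t - 3)*(t + 3)*(t^2 + 2*t) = t*(t - 5)*(t - 3)*(t + 3)*(t + 2)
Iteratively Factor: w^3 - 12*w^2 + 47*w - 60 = (w - 4)*(w^2 - 8*w + 15) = (w - 4)*(w - 3)*(w - 5)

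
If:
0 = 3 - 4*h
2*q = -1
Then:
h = 3/4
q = -1/2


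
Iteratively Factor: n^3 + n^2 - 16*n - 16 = (n + 4)*(n^2 - 3*n - 4) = (n + 1)*(n + 4)*(n - 4)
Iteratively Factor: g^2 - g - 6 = (g + 2)*(g - 3)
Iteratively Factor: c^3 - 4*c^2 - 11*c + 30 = (c - 2)*(c^2 - 2*c - 15) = (c - 2)*(c + 3)*(c - 5)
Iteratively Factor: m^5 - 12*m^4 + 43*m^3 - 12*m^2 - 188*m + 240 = (m - 5)*(m^4 - 7*m^3 + 8*m^2 + 28*m - 48) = (m - 5)*(m - 4)*(m^3 - 3*m^2 - 4*m + 12) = (m - 5)*(m - 4)*(m - 3)*(m^2 - 4) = (m - 5)*(m - 4)*(m - 3)*(m - 2)*(m + 2)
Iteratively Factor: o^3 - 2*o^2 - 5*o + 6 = (o - 1)*(o^2 - o - 6) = (o - 3)*(o - 1)*(o + 2)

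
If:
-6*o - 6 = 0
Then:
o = -1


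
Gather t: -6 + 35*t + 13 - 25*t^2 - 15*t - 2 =-25*t^2 + 20*t + 5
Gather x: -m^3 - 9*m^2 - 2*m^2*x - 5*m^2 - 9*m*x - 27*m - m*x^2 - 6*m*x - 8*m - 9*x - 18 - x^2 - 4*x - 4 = -m^3 - 14*m^2 - 35*m + x^2*(-m - 1) + x*(-2*m^2 - 15*m - 13) - 22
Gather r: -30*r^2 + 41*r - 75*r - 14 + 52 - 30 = -30*r^2 - 34*r + 8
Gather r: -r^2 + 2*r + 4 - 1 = -r^2 + 2*r + 3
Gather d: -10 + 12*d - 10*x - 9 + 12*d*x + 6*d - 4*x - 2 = d*(12*x + 18) - 14*x - 21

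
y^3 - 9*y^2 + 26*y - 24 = (y - 4)*(y - 3)*(y - 2)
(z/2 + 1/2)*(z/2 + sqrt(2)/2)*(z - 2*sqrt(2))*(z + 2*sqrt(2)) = z^4/4 + z^3/4 + sqrt(2)*z^3/4 - 2*z^2 + sqrt(2)*z^2/4 - 2*sqrt(2)*z - 2*z - 2*sqrt(2)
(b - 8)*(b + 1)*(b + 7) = b^3 - 57*b - 56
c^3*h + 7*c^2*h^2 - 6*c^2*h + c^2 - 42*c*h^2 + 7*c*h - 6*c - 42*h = (c - 6)*(c + 7*h)*(c*h + 1)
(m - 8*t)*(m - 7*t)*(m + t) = m^3 - 14*m^2*t + 41*m*t^2 + 56*t^3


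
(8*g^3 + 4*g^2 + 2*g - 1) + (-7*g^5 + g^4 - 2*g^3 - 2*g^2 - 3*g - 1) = -7*g^5 + g^4 + 6*g^3 + 2*g^2 - g - 2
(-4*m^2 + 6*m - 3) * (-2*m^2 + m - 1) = 8*m^4 - 16*m^3 + 16*m^2 - 9*m + 3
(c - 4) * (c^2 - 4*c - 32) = c^3 - 8*c^2 - 16*c + 128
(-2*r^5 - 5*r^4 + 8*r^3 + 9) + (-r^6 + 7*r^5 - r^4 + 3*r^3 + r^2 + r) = -r^6 + 5*r^5 - 6*r^4 + 11*r^3 + r^2 + r + 9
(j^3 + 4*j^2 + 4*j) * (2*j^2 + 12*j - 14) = 2*j^5 + 20*j^4 + 42*j^3 - 8*j^2 - 56*j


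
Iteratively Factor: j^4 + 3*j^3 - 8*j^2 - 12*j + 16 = (j - 2)*(j^3 + 5*j^2 + 2*j - 8) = (j - 2)*(j - 1)*(j^2 + 6*j + 8) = (j - 2)*(j - 1)*(j + 2)*(j + 4)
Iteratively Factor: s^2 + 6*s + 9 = (s + 3)*(s + 3)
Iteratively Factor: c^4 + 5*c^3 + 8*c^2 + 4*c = (c)*(c^3 + 5*c^2 + 8*c + 4) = c*(c + 2)*(c^2 + 3*c + 2) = c*(c + 1)*(c + 2)*(c + 2)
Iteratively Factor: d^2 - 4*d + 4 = (d - 2)*(d - 2)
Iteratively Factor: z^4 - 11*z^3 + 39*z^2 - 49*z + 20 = (z - 1)*(z^3 - 10*z^2 + 29*z - 20) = (z - 1)^2*(z^2 - 9*z + 20) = (z - 5)*(z - 1)^2*(z - 4)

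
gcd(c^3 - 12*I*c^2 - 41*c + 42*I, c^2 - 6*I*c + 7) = c - 7*I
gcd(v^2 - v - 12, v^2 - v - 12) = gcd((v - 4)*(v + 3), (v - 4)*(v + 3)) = v^2 - v - 12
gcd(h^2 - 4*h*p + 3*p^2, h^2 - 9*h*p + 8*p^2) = -h + p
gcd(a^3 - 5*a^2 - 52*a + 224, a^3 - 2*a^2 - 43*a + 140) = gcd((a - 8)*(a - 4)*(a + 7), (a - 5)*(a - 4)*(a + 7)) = a^2 + 3*a - 28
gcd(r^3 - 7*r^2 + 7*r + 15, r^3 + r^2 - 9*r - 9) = r^2 - 2*r - 3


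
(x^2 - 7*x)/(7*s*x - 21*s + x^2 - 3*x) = x*(x - 7)/(7*s*x - 21*s + x^2 - 3*x)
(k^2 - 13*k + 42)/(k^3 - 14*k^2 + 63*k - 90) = (k - 7)/(k^2 - 8*k + 15)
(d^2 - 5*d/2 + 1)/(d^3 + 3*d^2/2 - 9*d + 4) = 1/(d + 4)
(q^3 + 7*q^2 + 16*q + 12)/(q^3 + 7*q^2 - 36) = (q^2 + 4*q + 4)/(q^2 + 4*q - 12)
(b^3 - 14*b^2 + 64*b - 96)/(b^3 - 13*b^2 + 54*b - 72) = (b - 4)/(b - 3)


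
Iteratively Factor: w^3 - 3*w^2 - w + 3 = (w - 3)*(w^2 - 1) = (w - 3)*(w - 1)*(w + 1)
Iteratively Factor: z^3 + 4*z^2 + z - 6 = (z + 2)*(z^2 + 2*z - 3) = (z - 1)*(z + 2)*(z + 3)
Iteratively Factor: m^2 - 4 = (m - 2)*(m + 2)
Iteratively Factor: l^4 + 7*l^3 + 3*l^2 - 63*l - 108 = (l - 3)*(l^3 + 10*l^2 + 33*l + 36) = (l - 3)*(l + 4)*(l^2 + 6*l + 9) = (l - 3)*(l + 3)*(l + 4)*(l + 3)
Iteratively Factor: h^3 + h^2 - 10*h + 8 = (h + 4)*(h^2 - 3*h + 2) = (h - 2)*(h + 4)*(h - 1)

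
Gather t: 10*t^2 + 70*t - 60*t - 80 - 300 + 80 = 10*t^2 + 10*t - 300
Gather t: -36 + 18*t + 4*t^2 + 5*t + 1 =4*t^2 + 23*t - 35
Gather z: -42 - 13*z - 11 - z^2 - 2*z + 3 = -z^2 - 15*z - 50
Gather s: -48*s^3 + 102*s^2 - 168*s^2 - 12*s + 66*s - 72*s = -48*s^3 - 66*s^2 - 18*s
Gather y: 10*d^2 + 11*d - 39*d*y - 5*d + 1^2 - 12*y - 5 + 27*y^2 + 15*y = 10*d^2 + 6*d + 27*y^2 + y*(3 - 39*d) - 4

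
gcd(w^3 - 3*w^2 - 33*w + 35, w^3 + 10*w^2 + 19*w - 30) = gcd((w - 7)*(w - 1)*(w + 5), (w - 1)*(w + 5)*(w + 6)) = w^2 + 4*w - 5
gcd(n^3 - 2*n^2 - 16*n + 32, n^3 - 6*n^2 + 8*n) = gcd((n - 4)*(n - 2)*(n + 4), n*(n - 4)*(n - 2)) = n^2 - 6*n + 8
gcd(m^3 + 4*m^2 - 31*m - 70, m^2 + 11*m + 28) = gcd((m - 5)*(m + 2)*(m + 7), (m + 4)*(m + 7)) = m + 7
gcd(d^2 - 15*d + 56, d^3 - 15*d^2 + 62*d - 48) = d - 8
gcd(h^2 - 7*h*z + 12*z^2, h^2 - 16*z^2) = -h + 4*z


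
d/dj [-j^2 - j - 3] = -2*j - 1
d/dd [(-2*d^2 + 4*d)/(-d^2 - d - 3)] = 6*(d^2 + 2*d - 2)/(d^4 + 2*d^3 + 7*d^2 + 6*d + 9)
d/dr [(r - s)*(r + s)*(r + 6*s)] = 3*r^2 + 12*r*s - s^2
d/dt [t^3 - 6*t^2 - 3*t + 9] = 3*t^2 - 12*t - 3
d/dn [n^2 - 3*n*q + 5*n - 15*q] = 2*n - 3*q + 5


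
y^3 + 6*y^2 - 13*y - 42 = (y - 3)*(y + 2)*(y + 7)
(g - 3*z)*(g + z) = g^2 - 2*g*z - 3*z^2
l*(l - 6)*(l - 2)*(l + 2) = l^4 - 6*l^3 - 4*l^2 + 24*l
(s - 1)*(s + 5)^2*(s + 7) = s^4 + 16*s^3 + 78*s^2 + 80*s - 175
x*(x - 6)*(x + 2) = x^3 - 4*x^2 - 12*x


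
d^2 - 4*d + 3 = (d - 3)*(d - 1)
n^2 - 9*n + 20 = (n - 5)*(n - 4)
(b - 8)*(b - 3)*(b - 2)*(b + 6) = b^4 - 7*b^3 - 32*b^2 + 228*b - 288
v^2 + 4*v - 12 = (v - 2)*(v + 6)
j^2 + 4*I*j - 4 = (j + 2*I)^2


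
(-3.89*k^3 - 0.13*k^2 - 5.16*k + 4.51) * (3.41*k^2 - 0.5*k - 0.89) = -13.2649*k^5 + 1.5017*k^4 - 14.0685*k^3 + 18.0748*k^2 + 2.3374*k - 4.0139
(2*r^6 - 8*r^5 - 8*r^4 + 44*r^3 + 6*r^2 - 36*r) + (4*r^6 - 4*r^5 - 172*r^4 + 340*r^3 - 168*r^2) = 6*r^6 - 12*r^5 - 180*r^4 + 384*r^3 - 162*r^2 - 36*r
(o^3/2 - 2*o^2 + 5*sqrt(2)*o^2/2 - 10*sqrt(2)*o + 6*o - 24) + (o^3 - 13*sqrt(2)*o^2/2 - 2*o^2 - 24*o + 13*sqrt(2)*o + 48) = 3*o^3/2 - 4*sqrt(2)*o^2 - 4*o^2 - 18*o + 3*sqrt(2)*o + 24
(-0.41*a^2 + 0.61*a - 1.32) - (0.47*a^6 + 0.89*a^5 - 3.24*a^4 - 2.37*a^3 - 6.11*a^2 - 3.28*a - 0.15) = -0.47*a^6 - 0.89*a^5 + 3.24*a^4 + 2.37*a^3 + 5.7*a^2 + 3.89*a - 1.17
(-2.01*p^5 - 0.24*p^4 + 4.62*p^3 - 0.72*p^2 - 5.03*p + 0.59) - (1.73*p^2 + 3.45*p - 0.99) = -2.01*p^5 - 0.24*p^4 + 4.62*p^3 - 2.45*p^2 - 8.48*p + 1.58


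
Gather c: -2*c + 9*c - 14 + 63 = 7*c + 49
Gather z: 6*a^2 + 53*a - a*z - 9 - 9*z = 6*a^2 + 53*a + z*(-a - 9) - 9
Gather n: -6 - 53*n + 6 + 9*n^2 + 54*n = 9*n^2 + n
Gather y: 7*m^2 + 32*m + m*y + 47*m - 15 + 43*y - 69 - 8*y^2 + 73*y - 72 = 7*m^2 + 79*m - 8*y^2 + y*(m + 116) - 156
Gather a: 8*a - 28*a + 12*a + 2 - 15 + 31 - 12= 6 - 8*a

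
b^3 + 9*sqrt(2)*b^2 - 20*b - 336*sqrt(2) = (b - 4*sqrt(2))*(b + 6*sqrt(2))*(b + 7*sqrt(2))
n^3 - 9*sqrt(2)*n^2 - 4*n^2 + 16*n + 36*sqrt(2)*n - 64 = (n - 4)*(n - 8*sqrt(2))*(n - sqrt(2))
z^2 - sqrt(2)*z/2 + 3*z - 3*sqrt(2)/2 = (z + 3)*(z - sqrt(2)/2)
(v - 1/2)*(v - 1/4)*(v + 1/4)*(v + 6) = v^4 + 11*v^3/2 - 49*v^2/16 - 11*v/32 + 3/16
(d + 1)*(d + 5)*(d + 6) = d^3 + 12*d^2 + 41*d + 30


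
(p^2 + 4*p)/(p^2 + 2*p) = (p + 4)/(p + 2)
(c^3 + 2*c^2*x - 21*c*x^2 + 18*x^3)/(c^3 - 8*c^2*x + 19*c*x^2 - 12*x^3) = (-c - 6*x)/(-c + 4*x)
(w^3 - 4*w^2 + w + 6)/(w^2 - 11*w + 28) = (w^3 - 4*w^2 + w + 6)/(w^2 - 11*w + 28)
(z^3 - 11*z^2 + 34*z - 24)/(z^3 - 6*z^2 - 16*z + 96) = (z - 1)/(z + 4)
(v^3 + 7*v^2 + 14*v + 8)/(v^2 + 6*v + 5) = (v^2 + 6*v + 8)/(v + 5)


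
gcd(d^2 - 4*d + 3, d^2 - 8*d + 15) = d - 3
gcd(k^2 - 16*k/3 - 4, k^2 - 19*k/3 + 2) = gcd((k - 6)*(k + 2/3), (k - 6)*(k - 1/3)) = k - 6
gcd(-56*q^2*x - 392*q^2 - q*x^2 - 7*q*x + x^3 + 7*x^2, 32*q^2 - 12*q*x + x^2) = -8*q + x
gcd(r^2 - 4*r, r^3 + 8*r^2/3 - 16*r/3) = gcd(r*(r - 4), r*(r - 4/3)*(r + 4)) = r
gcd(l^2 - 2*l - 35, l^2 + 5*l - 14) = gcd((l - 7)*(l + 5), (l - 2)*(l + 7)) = 1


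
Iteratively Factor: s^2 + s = (s + 1)*(s)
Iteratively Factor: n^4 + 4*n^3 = (n + 4)*(n^3) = n*(n + 4)*(n^2) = n^2*(n + 4)*(n)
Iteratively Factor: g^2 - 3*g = (g)*(g - 3)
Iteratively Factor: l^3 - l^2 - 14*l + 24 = (l + 4)*(l^2 - 5*l + 6) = (l - 2)*(l + 4)*(l - 3)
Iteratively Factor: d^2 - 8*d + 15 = (d - 3)*(d - 5)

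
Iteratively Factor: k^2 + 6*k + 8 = (k + 2)*(k + 4)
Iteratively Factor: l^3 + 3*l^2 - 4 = (l - 1)*(l^2 + 4*l + 4) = (l - 1)*(l + 2)*(l + 2)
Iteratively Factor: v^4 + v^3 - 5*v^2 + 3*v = (v)*(v^3 + v^2 - 5*v + 3) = v*(v - 1)*(v^2 + 2*v - 3) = v*(v - 1)^2*(v + 3)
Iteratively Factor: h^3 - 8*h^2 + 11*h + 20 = (h + 1)*(h^2 - 9*h + 20) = (h - 5)*(h + 1)*(h - 4)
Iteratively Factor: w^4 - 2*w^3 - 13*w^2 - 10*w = (w - 5)*(w^3 + 3*w^2 + 2*w) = (w - 5)*(w + 1)*(w^2 + 2*w) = (w - 5)*(w + 1)*(w + 2)*(w)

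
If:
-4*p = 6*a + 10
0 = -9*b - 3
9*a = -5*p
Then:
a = 25/3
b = -1/3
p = -15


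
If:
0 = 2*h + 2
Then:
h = -1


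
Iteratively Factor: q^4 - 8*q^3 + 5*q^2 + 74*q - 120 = (q - 2)*(q^3 - 6*q^2 - 7*q + 60) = (q - 5)*(q - 2)*(q^2 - q - 12) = (q - 5)*(q - 2)*(q + 3)*(q - 4)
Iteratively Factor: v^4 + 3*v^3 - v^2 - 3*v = (v + 1)*(v^3 + 2*v^2 - 3*v) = (v - 1)*(v + 1)*(v^2 + 3*v) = (v - 1)*(v + 1)*(v + 3)*(v)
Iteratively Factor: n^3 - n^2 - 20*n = (n - 5)*(n^2 + 4*n) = (n - 5)*(n + 4)*(n)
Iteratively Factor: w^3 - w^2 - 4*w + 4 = (w - 1)*(w^2 - 4) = (w - 1)*(w + 2)*(w - 2)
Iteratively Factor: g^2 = (g)*(g)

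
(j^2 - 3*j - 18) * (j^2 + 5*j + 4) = j^4 + 2*j^3 - 29*j^2 - 102*j - 72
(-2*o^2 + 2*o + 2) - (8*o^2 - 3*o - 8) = -10*o^2 + 5*o + 10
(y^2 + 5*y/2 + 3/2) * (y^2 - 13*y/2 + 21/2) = y^4 - 4*y^3 - 17*y^2/4 + 33*y/2 + 63/4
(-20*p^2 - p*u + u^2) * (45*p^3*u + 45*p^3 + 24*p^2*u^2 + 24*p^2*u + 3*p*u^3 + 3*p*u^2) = -900*p^5*u - 900*p^5 - 525*p^4*u^2 - 525*p^4*u - 39*p^3*u^3 - 39*p^3*u^2 + 21*p^2*u^4 + 21*p^2*u^3 + 3*p*u^5 + 3*p*u^4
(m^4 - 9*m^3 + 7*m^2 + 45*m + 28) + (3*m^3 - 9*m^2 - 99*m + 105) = m^4 - 6*m^3 - 2*m^2 - 54*m + 133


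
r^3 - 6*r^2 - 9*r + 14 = (r - 7)*(r - 1)*(r + 2)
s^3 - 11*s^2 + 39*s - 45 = (s - 5)*(s - 3)^2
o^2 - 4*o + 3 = (o - 3)*(o - 1)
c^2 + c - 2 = (c - 1)*(c + 2)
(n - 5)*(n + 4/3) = n^2 - 11*n/3 - 20/3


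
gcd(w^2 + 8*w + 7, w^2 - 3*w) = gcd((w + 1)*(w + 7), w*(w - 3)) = 1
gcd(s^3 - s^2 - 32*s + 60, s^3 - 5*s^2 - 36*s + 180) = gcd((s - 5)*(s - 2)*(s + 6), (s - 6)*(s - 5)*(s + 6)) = s^2 + s - 30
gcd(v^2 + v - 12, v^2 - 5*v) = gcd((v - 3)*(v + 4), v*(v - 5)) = 1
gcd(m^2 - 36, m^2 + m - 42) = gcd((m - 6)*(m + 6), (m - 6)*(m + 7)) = m - 6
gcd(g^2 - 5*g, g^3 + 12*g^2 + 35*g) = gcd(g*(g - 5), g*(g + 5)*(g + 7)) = g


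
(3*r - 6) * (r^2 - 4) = 3*r^3 - 6*r^2 - 12*r + 24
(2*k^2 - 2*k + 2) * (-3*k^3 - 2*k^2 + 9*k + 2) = -6*k^5 + 2*k^4 + 16*k^3 - 18*k^2 + 14*k + 4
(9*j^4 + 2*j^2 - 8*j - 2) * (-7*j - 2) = -63*j^5 - 18*j^4 - 14*j^3 + 52*j^2 + 30*j + 4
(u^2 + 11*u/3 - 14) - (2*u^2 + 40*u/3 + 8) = -u^2 - 29*u/3 - 22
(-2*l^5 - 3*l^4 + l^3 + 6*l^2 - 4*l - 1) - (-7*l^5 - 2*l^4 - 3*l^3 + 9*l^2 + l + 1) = 5*l^5 - l^4 + 4*l^3 - 3*l^2 - 5*l - 2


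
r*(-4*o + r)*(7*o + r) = -28*o^2*r + 3*o*r^2 + r^3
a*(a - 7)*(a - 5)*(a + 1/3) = a^4 - 35*a^3/3 + 31*a^2 + 35*a/3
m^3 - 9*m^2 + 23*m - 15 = (m - 5)*(m - 3)*(m - 1)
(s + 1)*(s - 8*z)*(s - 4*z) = s^3 - 12*s^2*z + s^2 + 32*s*z^2 - 12*s*z + 32*z^2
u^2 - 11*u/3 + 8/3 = (u - 8/3)*(u - 1)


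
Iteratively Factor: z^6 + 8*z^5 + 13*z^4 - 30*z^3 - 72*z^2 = (z - 2)*(z^5 + 10*z^4 + 33*z^3 + 36*z^2) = (z - 2)*(z + 4)*(z^4 + 6*z^3 + 9*z^2) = (z - 2)*(z + 3)*(z + 4)*(z^3 + 3*z^2) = z*(z - 2)*(z + 3)*(z + 4)*(z^2 + 3*z) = z^2*(z - 2)*(z + 3)*(z + 4)*(z + 3)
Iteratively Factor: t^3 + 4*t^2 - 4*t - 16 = (t - 2)*(t^2 + 6*t + 8) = (t - 2)*(t + 2)*(t + 4)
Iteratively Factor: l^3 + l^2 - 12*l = (l)*(l^2 + l - 12) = l*(l - 3)*(l + 4)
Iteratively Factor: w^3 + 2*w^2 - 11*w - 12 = (w + 1)*(w^2 + w - 12) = (w - 3)*(w + 1)*(w + 4)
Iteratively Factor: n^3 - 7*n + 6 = (n + 3)*(n^2 - 3*n + 2) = (n - 2)*(n + 3)*(n - 1)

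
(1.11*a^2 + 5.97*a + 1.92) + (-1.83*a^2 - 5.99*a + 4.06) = -0.72*a^2 - 0.0200000000000005*a + 5.98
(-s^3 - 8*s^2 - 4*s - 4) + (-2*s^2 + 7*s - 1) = -s^3 - 10*s^2 + 3*s - 5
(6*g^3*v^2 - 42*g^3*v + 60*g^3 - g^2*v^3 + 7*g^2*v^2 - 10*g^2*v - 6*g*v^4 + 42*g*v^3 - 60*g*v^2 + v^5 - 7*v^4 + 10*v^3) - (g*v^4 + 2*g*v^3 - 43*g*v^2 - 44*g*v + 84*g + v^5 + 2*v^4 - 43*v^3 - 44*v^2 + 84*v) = 6*g^3*v^2 - 42*g^3*v + 60*g^3 - g^2*v^3 + 7*g^2*v^2 - 10*g^2*v - 7*g*v^4 + 40*g*v^3 - 17*g*v^2 + 44*g*v - 84*g - 9*v^4 + 53*v^3 + 44*v^2 - 84*v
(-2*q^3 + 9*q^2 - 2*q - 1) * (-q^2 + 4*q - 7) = 2*q^5 - 17*q^4 + 52*q^3 - 70*q^2 + 10*q + 7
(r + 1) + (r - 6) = 2*r - 5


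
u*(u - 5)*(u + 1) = u^3 - 4*u^2 - 5*u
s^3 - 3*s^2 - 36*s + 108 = (s - 6)*(s - 3)*(s + 6)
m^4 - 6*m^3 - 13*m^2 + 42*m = m*(m - 7)*(m - 2)*(m + 3)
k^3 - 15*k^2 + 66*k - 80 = (k - 8)*(k - 5)*(k - 2)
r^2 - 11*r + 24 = (r - 8)*(r - 3)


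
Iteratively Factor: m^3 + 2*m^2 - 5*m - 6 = (m + 1)*(m^2 + m - 6) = (m + 1)*(m + 3)*(m - 2)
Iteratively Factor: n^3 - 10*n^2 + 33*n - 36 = (n - 4)*(n^2 - 6*n + 9) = (n - 4)*(n - 3)*(n - 3)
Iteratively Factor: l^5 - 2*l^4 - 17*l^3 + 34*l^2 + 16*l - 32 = (l - 1)*(l^4 - l^3 - 18*l^2 + 16*l + 32) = (l - 4)*(l - 1)*(l^3 + 3*l^2 - 6*l - 8) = (l - 4)*(l - 1)*(l + 1)*(l^2 + 2*l - 8) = (l - 4)*(l - 2)*(l - 1)*(l + 1)*(l + 4)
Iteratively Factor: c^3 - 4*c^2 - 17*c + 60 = (c + 4)*(c^2 - 8*c + 15) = (c - 3)*(c + 4)*(c - 5)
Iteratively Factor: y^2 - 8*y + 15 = (y - 5)*(y - 3)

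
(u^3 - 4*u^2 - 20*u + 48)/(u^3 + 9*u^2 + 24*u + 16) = (u^2 - 8*u + 12)/(u^2 + 5*u + 4)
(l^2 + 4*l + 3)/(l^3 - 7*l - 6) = (l + 3)/(l^2 - l - 6)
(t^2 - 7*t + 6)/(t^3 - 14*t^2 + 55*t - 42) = 1/(t - 7)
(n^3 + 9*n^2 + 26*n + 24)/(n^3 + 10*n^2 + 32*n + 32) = (n + 3)/(n + 4)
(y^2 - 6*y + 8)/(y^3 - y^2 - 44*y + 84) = (y - 4)/(y^2 + y - 42)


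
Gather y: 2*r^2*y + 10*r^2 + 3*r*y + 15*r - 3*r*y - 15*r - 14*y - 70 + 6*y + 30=10*r^2 + y*(2*r^2 - 8) - 40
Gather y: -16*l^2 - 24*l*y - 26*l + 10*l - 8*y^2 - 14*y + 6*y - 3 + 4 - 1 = -16*l^2 - 16*l - 8*y^2 + y*(-24*l - 8)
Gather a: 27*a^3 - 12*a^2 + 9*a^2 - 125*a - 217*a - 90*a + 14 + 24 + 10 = 27*a^3 - 3*a^2 - 432*a + 48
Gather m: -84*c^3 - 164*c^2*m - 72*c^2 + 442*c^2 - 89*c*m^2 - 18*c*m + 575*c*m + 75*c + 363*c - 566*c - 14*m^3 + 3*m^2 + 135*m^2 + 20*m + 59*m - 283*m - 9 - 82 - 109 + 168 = -84*c^3 + 370*c^2 - 128*c - 14*m^3 + m^2*(138 - 89*c) + m*(-164*c^2 + 557*c - 204) - 32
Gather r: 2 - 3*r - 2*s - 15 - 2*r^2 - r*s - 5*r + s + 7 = -2*r^2 + r*(-s - 8) - s - 6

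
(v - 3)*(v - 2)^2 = v^3 - 7*v^2 + 16*v - 12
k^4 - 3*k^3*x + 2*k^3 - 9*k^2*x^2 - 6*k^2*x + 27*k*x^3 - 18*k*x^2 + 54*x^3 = (k + 2)*(k - 3*x)^2*(k + 3*x)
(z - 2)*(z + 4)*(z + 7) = z^3 + 9*z^2 + 6*z - 56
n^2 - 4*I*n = n*(n - 4*I)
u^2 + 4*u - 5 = (u - 1)*(u + 5)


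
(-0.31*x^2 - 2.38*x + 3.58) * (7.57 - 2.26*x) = 0.7006*x^3 + 3.0321*x^2 - 26.1074*x + 27.1006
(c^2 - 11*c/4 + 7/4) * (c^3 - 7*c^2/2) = c^5 - 25*c^4/4 + 91*c^3/8 - 49*c^2/8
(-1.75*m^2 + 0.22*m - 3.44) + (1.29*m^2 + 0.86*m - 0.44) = -0.46*m^2 + 1.08*m - 3.88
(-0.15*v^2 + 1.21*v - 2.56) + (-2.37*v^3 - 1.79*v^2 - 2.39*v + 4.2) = -2.37*v^3 - 1.94*v^2 - 1.18*v + 1.64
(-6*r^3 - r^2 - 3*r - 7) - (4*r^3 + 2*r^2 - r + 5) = -10*r^3 - 3*r^2 - 2*r - 12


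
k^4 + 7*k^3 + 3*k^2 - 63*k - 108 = (k - 3)*(k + 3)^2*(k + 4)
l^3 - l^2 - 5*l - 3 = (l - 3)*(l + 1)^2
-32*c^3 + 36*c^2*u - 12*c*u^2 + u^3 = (-8*c + u)*(-2*c + u)^2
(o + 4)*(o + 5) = o^2 + 9*o + 20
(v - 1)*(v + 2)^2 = v^3 + 3*v^2 - 4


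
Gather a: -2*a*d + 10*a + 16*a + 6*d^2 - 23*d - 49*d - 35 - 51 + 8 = a*(26 - 2*d) + 6*d^2 - 72*d - 78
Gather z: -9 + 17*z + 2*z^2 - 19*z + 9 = 2*z^2 - 2*z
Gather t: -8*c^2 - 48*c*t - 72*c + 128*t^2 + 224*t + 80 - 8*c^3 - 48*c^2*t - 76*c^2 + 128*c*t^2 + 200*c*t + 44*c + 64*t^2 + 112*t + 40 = -8*c^3 - 84*c^2 - 28*c + t^2*(128*c + 192) + t*(-48*c^2 + 152*c + 336) + 120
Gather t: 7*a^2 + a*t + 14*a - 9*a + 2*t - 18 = 7*a^2 + 5*a + t*(a + 2) - 18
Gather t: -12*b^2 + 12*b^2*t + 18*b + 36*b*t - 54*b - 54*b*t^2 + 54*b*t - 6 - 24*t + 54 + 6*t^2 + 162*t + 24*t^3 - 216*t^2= -12*b^2 - 36*b + 24*t^3 + t^2*(-54*b - 210) + t*(12*b^2 + 90*b + 138) + 48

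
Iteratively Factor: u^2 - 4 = (u - 2)*(u + 2)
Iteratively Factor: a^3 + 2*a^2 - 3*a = (a + 3)*(a^2 - a) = (a - 1)*(a + 3)*(a)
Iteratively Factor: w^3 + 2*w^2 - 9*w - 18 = (w + 3)*(w^2 - w - 6) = (w + 2)*(w + 3)*(w - 3)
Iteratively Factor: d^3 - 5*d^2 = (d)*(d^2 - 5*d) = d*(d - 5)*(d)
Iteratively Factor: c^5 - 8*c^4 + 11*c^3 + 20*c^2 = (c - 5)*(c^4 - 3*c^3 - 4*c^2) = (c - 5)*(c - 4)*(c^3 + c^2) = c*(c - 5)*(c - 4)*(c^2 + c) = c*(c - 5)*(c - 4)*(c + 1)*(c)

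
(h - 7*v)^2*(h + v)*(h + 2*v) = h^4 - 11*h^3*v + 9*h^2*v^2 + 119*h*v^3 + 98*v^4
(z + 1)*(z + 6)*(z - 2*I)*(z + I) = z^4 + 7*z^3 - I*z^3 + 8*z^2 - 7*I*z^2 + 14*z - 6*I*z + 12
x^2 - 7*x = x*(x - 7)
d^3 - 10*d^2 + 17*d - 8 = (d - 8)*(d - 1)^2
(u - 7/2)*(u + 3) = u^2 - u/2 - 21/2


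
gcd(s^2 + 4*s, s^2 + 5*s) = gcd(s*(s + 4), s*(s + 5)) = s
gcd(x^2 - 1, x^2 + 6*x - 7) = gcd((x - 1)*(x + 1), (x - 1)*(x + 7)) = x - 1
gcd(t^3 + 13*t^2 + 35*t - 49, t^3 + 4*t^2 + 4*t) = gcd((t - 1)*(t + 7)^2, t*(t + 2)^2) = 1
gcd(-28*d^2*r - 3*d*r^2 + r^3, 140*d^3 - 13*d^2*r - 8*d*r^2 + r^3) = -28*d^2 - 3*d*r + r^2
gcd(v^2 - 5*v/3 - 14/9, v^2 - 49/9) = v - 7/3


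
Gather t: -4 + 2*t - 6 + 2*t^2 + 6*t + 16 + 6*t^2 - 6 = 8*t^2 + 8*t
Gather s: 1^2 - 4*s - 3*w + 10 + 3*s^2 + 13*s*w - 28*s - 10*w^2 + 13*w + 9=3*s^2 + s*(13*w - 32) - 10*w^2 + 10*w + 20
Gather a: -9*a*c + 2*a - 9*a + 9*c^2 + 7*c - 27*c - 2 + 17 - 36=a*(-9*c - 7) + 9*c^2 - 20*c - 21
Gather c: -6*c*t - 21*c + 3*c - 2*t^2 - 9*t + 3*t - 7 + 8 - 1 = c*(-6*t - 18) - 2*t^2 - 6*t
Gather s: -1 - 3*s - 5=-3*s - 6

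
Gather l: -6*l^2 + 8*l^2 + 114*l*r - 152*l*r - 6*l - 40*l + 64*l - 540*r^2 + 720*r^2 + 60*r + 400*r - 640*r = 2*l^2 + l*(18 - 38*r) + 180*r^2 - 180*r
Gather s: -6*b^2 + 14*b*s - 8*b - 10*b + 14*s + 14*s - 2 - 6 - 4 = -6*b^2 - 18*b + s*(14*b + 28) - 12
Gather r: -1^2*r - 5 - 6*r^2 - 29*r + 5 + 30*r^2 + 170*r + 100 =24*r^2 + 140*r + 100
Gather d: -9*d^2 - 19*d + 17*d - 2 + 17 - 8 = -9*d^2 - 2*d + 7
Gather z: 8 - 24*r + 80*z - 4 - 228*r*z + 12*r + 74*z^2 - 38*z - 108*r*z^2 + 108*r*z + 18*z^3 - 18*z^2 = -12*r + 18*z^3 + z^2*(56 - 108*r) + z*(42 - 120*r) + 4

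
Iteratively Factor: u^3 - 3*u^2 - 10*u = (u)*(u^2 - 3*u - 10) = u*(u + 2)*(u - 5)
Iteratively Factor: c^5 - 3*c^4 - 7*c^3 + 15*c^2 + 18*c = (c - 3)*(c^4 - 7*c^2 - 6*c) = (c - 3)*(c + 1)*(c^3 - c^2 - 6*c) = (c - 3)^2*(c + 1)*(c^2 + 2*c) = c*(c - 3)^2*(c + 1)*(c + 2)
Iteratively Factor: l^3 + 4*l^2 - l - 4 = (l + 4)*(l^2 - 1) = (l - 1)*(l + 4)*(l + 1)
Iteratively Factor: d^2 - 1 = (d + 1)*(d - 1)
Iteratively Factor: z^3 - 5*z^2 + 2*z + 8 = (z - 4)*(z^2 - z - 2) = (z - 4)*(z - 2)*(z + 1)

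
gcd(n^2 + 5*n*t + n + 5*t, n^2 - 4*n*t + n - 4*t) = n + 1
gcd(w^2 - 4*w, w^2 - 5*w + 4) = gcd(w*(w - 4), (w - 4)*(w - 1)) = w - 4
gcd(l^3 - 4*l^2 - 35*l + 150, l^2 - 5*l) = l - 5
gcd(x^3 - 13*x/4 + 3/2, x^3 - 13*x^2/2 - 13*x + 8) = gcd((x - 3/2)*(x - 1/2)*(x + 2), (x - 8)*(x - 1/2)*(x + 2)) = x^2 + 3*x/2 - 1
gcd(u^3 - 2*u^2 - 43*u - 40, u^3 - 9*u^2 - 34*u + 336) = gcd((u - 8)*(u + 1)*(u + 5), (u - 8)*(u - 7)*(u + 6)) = u - 8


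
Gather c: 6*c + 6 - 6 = 6*c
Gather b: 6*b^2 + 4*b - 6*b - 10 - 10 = 6*b^2 - 2*b - 20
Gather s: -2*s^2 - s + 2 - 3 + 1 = -2*s^2 - s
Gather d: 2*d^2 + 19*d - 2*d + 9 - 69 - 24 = 2*d^2 + 17*d - 84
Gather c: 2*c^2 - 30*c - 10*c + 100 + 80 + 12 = 2*c^2 - 40*c + 192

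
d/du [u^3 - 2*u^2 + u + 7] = 3*u^2 - 4*u + 1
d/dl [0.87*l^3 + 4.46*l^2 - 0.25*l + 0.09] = 2.61*l^2 + 8.92*l - 0.25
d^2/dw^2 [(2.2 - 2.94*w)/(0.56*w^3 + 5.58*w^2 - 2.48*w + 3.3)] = (-5.531904*w^5 - 46.842432*w^4 - 81.255216*w^3 + 457.86576*w^2 + 117.76248*w - 102.08176)/(0.175616*w^9 + 5.249664*w^8 + 49.975968*w^7 + 130.348728*w^6 - 159.451104*w^5 + 383.709816*w^4 - 270.958112*w^3 + 243.18756*w^2 - 81.0216*w + 35.937)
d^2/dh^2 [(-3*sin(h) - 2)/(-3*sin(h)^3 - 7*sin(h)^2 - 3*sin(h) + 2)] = (-108*sin(h)^7 - 351*sin(h)^6 - 339*sin(h)^5 - 5*sin(h)^4 + 426*sin(h)^3 + 764*sin(h)^2 + 552*sin(h) + 128)/(3*sin(h)^3 + 7*sin(h)^2 + 3*sin(h) - 2)^3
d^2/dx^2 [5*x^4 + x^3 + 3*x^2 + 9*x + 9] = 60*x^2 + 6*x + 6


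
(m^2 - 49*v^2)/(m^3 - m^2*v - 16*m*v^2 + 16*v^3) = (m^2 - 49*v^2)/(m^3 - m^2*v - 16*m*v^2 + 16*v^3)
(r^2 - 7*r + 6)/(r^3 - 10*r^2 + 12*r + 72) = (r - 1)/(r^2 - 4*r - 12)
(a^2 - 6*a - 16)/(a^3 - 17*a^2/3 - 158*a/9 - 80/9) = 9*(a + 2)/(9*a^2 + 21*a + 10)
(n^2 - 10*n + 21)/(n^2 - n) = (n^2 - 10*n + 21)/(n*(n - 1))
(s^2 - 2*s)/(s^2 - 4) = s/(s + 2)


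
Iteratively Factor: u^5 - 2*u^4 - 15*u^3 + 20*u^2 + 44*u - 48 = (u - 4)*(u^4 + 2*u^3 - 7*u^2 - 8*u + 12) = (u - 4)*(u - 1)*(u^3 + 3*u^2 - 4*u - 12) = (u - 4)*(u - 2)*(u - 1)*(u^2 + 5*u + 6) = (u - 4)*(u - 2)*(u - 1)*(u + 3)*(u + 2)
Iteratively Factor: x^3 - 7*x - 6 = (x - 3)*(x^2 + 3*x + 2) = (x - 3)*(x + 2)*(x + 1)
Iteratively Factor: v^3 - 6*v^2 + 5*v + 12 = (v + 1)*(v^2 - 7*v + 12) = (v - 3)*(v + 1)*(v - 4)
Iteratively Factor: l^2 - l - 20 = (l - 5)*(l + 4)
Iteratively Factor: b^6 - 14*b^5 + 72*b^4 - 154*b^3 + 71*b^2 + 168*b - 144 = (b - 3)*(b^5 - 11*b^4 + 39*b^3 - 37*b^2 - 40*b + 48) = (b - 3)*(b - 1)*(b^4 - 10*b^3 + 29*b^2 - 8*b - 48) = (b - 3)^2*(b - 1)*(b^3 - 7*b^2 + 8*b + 16) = (b - 4)*(b - 3)^2*(b - 1)*(b^2 - 3*b - 4) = (b - 4)^2*(b - 3)^2*(b - 1)*(b + 1)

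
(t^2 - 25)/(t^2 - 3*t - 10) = (t + 5)/(t + 2)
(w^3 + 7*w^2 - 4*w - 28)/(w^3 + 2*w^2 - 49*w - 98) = (w - 2)/(w - 7)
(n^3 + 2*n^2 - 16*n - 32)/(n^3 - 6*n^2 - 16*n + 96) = (n + 2)/(n - 6)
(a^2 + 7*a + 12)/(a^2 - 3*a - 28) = (a + 3)/(a - 7)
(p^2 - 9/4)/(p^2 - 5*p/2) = (4*p^2 - 9)/(2*p*(2*p - 5))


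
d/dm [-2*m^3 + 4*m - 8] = 4 - 6*m^2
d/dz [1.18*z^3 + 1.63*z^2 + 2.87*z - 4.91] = 3.54*z^2 + 3.26*z + 2.87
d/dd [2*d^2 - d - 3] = 4*d - 1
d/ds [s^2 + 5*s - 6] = 2*s + 5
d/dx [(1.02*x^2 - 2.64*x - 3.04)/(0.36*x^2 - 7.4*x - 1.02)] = (-6.5976*x^2 + 0.108000000000001*x - 19.8032)/(0.1296*x^4 - 5.328*x^3 + 54.0256*x^2 + 15.096*x + 1.0404)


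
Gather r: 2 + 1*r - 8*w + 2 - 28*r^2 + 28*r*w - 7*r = -28*r^2 + r*(28*w - 6) - 8*w + 4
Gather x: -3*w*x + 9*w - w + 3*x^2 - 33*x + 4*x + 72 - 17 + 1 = 8*w + 3*x^2 + x*(-3*w - 29) + 56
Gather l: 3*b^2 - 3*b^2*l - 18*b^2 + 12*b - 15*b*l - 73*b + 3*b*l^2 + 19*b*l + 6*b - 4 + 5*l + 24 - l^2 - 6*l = -15*b^2 - 55*b + l^2*(3*b - 1) + l*(-3*b^2 + 4*b - 1) + 20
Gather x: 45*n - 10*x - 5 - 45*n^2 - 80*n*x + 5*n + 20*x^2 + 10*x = -45*n^2 - 80*n*x + 50*n + 20*x^2 - 5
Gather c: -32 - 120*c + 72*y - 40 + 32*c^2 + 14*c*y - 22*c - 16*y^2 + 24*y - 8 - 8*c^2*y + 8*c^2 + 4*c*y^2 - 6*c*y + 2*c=c^2*(40 - 8*y) + c*(4*y^2 + 8*y - 140) - 16*y^2 + 96*y - 80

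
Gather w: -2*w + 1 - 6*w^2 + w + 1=-6*w^2 - w + 2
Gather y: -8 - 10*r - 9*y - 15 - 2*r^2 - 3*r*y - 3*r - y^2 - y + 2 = -2*r^2 - 13*r - y^2 + y*(-3*r - 10) - 21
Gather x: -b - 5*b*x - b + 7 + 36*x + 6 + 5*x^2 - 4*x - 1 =-2*b + 5*x^2 + x*(32 - 5*b) + 12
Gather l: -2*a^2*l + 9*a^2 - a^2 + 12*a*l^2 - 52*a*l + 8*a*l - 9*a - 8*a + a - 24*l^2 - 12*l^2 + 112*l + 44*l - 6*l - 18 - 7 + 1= 8*a^2 - 16*a + l^2*(12*a - 36) + l*(-2*a^2 - 44*a + 150) - 24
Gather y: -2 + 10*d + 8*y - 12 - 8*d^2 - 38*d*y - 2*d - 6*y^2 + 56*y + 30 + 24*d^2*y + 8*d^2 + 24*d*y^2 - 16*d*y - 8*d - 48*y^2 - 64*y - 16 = y^2*(24*d - 54) + y*(24*d^2 - 54*d)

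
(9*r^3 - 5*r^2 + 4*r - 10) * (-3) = -27*r^3 + 15*r^2 - 12*r + 30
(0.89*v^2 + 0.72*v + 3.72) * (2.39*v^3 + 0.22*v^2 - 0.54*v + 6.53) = 2.1271*v^5 + 1.9166*v^4 + 8.5686*v^3 + 6.2413*v^2 + 2.6928*v + 24.2916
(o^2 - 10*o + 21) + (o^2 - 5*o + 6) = 2*o^2 - 15*o + 27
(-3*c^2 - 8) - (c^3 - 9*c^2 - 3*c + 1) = -c^3 + 6*c^2 + 3*c - 9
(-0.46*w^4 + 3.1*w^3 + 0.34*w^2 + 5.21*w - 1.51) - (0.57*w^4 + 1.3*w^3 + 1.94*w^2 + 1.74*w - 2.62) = -1.03*w^4 + 1.8*w^3 - 1.6*w^2 + 3.47*w + 1.11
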